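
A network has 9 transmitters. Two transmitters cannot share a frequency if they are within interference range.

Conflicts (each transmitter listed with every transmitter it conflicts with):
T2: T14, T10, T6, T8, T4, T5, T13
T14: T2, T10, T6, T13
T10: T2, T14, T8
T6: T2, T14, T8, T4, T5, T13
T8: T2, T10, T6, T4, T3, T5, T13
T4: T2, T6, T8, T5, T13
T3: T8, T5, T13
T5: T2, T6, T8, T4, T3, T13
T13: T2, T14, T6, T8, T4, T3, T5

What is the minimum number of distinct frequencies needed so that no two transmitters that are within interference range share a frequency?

T2, T6, T8, T4, T5, T13 pairwise conflict, so at least 6 frequencies are needed.
6 frequencies suffice: frequency 1 → {T10, T13}; frequency 2 → {T14, T8}; frequency 3 → {T2, T3}; frequency 4 → {T6}; frequency 5 → {T5}; frequency 6 → {T4}. Every pair that conflicts lands in different frequencies.

6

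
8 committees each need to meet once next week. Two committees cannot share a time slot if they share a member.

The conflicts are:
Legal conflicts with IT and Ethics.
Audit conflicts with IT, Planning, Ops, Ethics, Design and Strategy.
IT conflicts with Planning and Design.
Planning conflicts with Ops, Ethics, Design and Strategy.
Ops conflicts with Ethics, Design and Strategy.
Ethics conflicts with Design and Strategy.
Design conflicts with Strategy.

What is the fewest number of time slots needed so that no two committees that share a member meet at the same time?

6

Audit, Planning, Ops, Ethics, Design, Strategy pairwise conflict, so at least 6 time slots are needed.
6 time slots suffice: time slot 1 → {Legal, Audit}; time slot 2 → {Planning}; time slot 3 → {IT, Ethics}; time slot 4 → {Design}; time slot 5 → {Strategy}; time slot 6 → {Ops}. Each listed conflict is separated.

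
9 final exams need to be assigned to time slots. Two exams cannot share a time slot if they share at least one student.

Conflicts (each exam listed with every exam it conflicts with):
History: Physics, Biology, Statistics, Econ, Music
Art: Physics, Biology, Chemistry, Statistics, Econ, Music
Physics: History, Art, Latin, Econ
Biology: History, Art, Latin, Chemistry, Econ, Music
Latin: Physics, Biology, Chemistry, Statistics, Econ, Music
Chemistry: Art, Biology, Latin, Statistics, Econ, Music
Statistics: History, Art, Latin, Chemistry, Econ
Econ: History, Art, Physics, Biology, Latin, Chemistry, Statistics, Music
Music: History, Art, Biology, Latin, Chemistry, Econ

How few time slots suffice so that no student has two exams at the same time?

Art, Biology, Chemistry, Econ, Music all conflict with each other, so at least 5 time slots are needed.
5 time slots suffice: time slot 1 → {Econ}; time slot 2 → {Physics, Biology, Statistics}; time slot 3 → {History, Art, Latin}; time slot 4 → {Chemistry}; time slot 5 → {Music}. Each listed conflict is separated.

5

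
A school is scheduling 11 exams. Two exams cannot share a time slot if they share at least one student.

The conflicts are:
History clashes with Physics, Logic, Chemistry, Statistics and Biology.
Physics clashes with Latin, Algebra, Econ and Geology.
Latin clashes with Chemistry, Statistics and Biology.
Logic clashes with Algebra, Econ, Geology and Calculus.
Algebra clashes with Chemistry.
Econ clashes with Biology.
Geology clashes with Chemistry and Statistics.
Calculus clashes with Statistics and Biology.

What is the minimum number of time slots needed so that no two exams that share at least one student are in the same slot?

Econ and Biology conflict, so at least 2 time slots are needed.
2 time slots suffice: time slot 1 → {Physics, Logic, Chemistry, Statistics, Biology}; time slot 2 → {History, Latin, Algebra, Econ, Geology, Calculus}. Every pair that conflicts lands in different time slots.

2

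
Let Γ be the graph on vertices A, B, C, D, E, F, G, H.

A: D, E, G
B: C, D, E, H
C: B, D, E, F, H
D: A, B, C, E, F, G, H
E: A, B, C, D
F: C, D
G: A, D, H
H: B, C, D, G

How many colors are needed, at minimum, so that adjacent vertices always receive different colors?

4

B, C, D, E are mutually adjacent (a clique of size 4), so at least 4 colors are needed.
4 colors suffice: color 1 → {D}; color 2 → {C, G}; color 3 → {A, B, F}; color 4 → {E, H}. Each edge has distinct colors on its endpoints.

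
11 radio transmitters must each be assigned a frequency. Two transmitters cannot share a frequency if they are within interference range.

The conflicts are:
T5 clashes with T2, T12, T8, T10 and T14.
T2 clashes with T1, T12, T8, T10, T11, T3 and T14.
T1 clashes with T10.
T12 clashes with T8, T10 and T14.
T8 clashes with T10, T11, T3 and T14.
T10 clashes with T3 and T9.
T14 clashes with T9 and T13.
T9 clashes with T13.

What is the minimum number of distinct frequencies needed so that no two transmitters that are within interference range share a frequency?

5

T5, T2, T12, T8, T10 pairwise conflict, so at least 5 frequencies are needed.
Using 5 frequencies: T5=5, T2=1, T1=3, T12=4, T8=3, T10=2, T11=2, T3=4, T14=2, T9=1, T13=3. No two conflicting transmitters share a frequency.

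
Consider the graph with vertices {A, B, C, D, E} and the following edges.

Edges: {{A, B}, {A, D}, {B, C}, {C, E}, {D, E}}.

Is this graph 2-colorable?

The cycle D-E-C-B-A-D has odd length 5, so it cannot be 2-colored; at least 3 colors are needed.
So 2 colors are not enough.

No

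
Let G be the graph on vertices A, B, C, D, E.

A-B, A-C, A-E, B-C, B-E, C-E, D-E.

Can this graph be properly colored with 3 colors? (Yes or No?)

No

A, B, C, E form a clique, so at least 4 colors are needed.
So 3 colors are not enough.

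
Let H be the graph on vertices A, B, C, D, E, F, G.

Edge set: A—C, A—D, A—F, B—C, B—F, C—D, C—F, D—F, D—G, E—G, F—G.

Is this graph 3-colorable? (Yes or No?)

No

A, C, D, F form a clique, so at least 4 colors are needed.
So 3 colors are not enough.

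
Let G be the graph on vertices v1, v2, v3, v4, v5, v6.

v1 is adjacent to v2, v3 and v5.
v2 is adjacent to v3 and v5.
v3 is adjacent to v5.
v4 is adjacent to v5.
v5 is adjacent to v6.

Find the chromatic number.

4

v1, v2, v3, v5 are mutually adjacent (a clique of size 4), so at least 4 colors are needed.
4 colors suffice: v1=4, v2=2, v3=3, v4=2, v5=1, v6=2. Each edge has distinct colors on its endpoints.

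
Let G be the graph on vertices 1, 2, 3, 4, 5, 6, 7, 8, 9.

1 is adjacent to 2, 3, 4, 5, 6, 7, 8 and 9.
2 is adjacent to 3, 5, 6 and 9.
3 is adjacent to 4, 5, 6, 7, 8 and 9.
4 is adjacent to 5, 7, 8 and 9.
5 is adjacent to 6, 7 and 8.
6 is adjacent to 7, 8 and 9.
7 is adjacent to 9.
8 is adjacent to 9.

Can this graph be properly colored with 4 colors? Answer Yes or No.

No

1, 3, 4, 5, 7 form a clique, so at least 5 colors are needed.
So 4 colors are not enough.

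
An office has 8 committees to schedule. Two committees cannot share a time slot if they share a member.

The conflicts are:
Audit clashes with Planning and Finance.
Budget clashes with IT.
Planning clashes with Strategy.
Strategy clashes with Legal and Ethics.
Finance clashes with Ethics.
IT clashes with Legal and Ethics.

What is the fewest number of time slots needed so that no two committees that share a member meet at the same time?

3

The cycle Ethics-Strategy-Planning-Audit-Finance-Ethics has odd length 5, so it cannot be 2-colored; at least 3 time slots are needed.
3 time slots suffice: time slot 1 → {Strategy, Finance, IT}; time slot 2 → {Budget, Planning, Legal, Ethics}; time slot 3 → {Audit}. Every pair that conflicts lands in different time slots.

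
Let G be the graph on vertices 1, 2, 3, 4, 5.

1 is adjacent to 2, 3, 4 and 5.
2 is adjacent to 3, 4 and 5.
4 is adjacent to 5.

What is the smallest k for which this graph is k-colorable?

4

1, 2, 4, 5 form a clique, so at least 4 colors are needed.
4 colors suffice: color red → {2}; color blue → {1}; color green → {3, 5}; color yellow → {4}. No two adjacent vertices share a color.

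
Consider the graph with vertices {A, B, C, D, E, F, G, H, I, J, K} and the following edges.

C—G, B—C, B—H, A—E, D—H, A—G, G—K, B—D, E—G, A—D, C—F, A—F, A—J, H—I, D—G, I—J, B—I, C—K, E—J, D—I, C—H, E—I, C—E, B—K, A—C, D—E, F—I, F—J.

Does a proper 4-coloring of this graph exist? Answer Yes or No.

The chromatic number is 4. A, D, E, G form a clique, so at least 4 colors are needed.
4 colors suffice: A=green, B=blue, C=red, D=red, E=blue, F=blue, G=yellow, H=yellow, I=green, J=red, K=green.
That is already a proper 4-coloring.

Yes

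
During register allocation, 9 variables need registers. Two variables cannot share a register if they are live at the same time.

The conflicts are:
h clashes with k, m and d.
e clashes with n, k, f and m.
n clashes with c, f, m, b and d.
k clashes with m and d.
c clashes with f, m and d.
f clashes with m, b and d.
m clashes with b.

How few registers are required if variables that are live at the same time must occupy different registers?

4

n, c, f, d pairwise conflict, so at least 4 registers are needed.
Using 4 registers: h=3, e=4, n=2, k=2, c=4, f=3, m=1, b=4, d=1. Every pair that conflicts lands in different registers.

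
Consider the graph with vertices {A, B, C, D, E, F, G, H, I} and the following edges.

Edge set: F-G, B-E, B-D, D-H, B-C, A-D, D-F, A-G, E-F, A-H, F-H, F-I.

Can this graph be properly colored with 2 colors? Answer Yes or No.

D, F, H are mutually adjacent, so at least 3 colors are needed.
So 2 colors are not enough.

No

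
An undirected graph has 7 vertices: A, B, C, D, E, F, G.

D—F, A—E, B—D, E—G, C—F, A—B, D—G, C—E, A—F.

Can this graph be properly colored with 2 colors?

The cycle G-D-F-A-E-G has odd length 5, so it cannot be 2-colored; at least 3 colors are needed.
So 2 colors are not enough.

No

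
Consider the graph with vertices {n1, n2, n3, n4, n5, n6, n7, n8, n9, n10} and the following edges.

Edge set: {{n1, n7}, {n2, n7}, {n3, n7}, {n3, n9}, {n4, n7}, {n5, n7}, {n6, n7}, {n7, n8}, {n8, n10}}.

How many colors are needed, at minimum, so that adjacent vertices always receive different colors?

2

n3 and n7 are adjacent, so at least 2 colors are needed.
One proper 2-coloring: n1=2, n2=2, n3=2, n4=2, n5=2, n6=2, n7=1, n8=2, n9=1, n10=1. No two adjacent vertices share a color.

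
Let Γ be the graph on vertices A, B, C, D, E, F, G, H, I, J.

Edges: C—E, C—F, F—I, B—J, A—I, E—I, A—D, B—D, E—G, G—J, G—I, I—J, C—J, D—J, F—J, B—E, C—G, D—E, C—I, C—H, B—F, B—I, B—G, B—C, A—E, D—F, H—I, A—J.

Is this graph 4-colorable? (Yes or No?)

B, C, E, G, I form a clique, so at least 5 colors are needed.
So 4 colors are not enough.

No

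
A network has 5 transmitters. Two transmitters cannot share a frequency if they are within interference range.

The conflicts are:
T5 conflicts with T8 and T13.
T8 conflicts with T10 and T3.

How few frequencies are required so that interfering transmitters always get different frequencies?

T8 and T10 conflict, so at least 2 frequencies are needed.
2 frequencies suffice: T5=2, T8=1, T13=1, T10=2, T3=2. Each listed conflict is separated.

2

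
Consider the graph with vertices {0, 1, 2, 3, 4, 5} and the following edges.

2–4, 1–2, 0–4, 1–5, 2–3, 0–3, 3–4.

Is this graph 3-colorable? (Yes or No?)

Yes

The chromatic number is 3. 0, 3, 4 form a triangle, so at least 3 colors are needed.
3 colors suffice: color red → {0, 2, 5}; color blue → {1, 3}; color green → {4}.
That is already a proper 3-coloring.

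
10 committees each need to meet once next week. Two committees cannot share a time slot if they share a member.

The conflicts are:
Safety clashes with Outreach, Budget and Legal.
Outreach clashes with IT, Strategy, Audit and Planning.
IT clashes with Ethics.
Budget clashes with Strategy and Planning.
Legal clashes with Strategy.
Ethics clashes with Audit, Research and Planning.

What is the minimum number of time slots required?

2

Budget and Planning conflict, so at least 2 time slots are needed.
2 time slots suffice: Safety=2, Outreach=1, IT=2, Budget=1, Legal=1, Ethics=1, Strategy=2, Audit=2, Research=2, Planning=2. Every pair that conflicts lands in different time slots.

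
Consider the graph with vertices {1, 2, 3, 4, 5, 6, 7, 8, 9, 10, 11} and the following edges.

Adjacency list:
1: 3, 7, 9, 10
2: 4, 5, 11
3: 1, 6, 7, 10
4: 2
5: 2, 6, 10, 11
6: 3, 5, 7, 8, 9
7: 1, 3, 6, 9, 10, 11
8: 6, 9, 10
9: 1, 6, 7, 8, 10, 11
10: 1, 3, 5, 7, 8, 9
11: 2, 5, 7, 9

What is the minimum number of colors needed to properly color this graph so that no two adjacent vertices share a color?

1, 7, 9, 10 form a clique, so at least 4 colors are needed.
4 colors suffice: color red → {4, 5, 7, 8}; color blue → {2, 3, 9}; color green → {6, 10, 11}; color yellow → {1}. No two adjacent vertices share a color.

4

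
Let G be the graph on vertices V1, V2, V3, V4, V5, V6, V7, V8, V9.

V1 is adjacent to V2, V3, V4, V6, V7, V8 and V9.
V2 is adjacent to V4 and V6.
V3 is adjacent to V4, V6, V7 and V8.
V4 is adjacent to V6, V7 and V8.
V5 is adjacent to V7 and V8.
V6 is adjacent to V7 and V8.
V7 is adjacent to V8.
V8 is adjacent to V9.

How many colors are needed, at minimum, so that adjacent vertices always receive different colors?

V1, V3, V4, V6, V7, V8 are pairwise adjacent (a clique of size 6), so at least 6 colors are needed.
A valid assignment using 6 colors: V1=2, V2=1, V3=6, V4=4, V5=2, V6=5, V7=3, V8=1, V9=3. No two adjacent vertices share a color.

6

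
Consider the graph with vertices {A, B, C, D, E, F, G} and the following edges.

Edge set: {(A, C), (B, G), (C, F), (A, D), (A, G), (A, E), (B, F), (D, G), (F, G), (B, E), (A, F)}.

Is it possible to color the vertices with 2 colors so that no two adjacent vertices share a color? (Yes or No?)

No

B, F, G form a triangle, so at least 3 colors are needed.
So 2 colors are not enough.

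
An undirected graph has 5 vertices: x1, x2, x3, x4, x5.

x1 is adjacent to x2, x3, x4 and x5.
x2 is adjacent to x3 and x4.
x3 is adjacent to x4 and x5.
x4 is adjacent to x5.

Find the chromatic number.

4

x1, x3, x4, x5 are pairwise adjacent (a clique of size 4), so at least 4 colors are needed.
4 colors suffice: color 1 → {x4}; color 2 → {x1}; color 3 → {x3}; color 4 → {x2, x5}. Every edge joins two different colors.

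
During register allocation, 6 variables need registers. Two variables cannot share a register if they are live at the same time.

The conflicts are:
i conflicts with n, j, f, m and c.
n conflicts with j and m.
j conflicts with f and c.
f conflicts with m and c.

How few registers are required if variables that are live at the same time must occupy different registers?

4

i, j, f, c all conflict with each other, so at least 4 registers are needed.
A valid assignment using 4 registers: i=1, n=3, j=2, f=3, m=2, c=4. Each listed conflict is separated.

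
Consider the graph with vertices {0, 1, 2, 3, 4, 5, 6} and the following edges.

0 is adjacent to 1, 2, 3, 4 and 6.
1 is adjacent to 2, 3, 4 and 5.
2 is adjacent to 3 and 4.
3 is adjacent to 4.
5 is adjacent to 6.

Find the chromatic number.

0, 1, 2, 3, 4 form a clique, so at least 5 colors are needed.
One proper 5-coloring: 0=a, 1=b, 2=c, 3=d, 4=e, 5=a, 6=b. Every edge joins two different colors.

5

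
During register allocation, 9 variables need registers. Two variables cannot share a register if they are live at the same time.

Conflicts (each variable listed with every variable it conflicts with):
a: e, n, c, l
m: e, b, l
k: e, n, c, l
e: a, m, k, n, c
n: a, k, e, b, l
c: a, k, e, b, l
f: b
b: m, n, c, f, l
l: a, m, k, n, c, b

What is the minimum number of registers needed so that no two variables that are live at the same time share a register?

3

m, b, l are mutually in conflict, so at least 3 registers are needed.
3 registers suffice: register 1 → {e, f, l}; register 2 → {m, n, c}; register 3 → {a, k, b}. Each listed conflict is separated.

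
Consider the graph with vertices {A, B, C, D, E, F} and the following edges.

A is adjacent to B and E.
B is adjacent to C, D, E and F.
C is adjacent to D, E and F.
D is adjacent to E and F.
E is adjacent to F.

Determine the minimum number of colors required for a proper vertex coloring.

5

B, C, D, E, F form a clique, so at least 5 colors are needed.
5 colors suffice: color red → {B}; color blue → {E}; color green → {A, F}; color yellow → {D}; color purple → {C}. Every edge joins two different colors.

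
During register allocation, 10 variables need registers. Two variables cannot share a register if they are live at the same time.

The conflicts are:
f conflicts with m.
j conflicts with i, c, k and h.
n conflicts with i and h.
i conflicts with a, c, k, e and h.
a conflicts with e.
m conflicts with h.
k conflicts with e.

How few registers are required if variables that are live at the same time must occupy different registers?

3

n, i, h all conflict with each other, so at least 3 registers are needed.
3 registers suffice: f=2, j=3, n=3, i=1, a=2, m=1, c=2, k=2, e=3, h=2. No two conflicting variables share a register.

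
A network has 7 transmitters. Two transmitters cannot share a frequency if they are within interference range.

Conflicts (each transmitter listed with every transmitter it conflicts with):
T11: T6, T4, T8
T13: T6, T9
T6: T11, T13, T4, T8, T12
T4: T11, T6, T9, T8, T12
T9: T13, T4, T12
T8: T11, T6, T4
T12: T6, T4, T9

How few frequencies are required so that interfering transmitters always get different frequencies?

4

T11, T6, T4, T8 are mutually in conflict, so at least 4 frequencies are needed.
4 frequencies suffice: frequency 1 → {T6, T9}; frequency 2 → {T13, T4}; frequency 3 → {T11, T12}; frequency 4 → {T8}. Each listed conflict is separated.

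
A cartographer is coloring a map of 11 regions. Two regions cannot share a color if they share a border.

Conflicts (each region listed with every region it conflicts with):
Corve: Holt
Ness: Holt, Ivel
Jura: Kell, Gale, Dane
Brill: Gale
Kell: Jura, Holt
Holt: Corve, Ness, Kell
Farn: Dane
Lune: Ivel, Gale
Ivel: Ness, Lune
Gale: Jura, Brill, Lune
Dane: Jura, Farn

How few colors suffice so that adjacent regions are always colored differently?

3

The cycle Jura-Kell-Holt-Ness-Ivel-Lune-Gale-Jura has odd length 7, so it cannot be 2-colored; at least 3 colors are needed.
3 colors suffice: color 1 → {Holt, Ivel, Gale, Dane}; color 2 → {Corve, Ness, Jura, Brill, Farn, Lune}; color 3 → {Kell}. Every pair that conflicts lands in different colors.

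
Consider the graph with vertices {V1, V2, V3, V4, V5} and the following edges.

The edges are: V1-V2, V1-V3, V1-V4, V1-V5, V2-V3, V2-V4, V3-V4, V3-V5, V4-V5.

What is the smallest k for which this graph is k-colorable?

4

V1, V2, V3, V4 form a clique, so at least 4 colors are needed.
4 colors suffice: color 1 → {V4}; color 2 → {V1}; color 3 → {V3}; color 4 → {V2, V5}. Every edge joins two different colors.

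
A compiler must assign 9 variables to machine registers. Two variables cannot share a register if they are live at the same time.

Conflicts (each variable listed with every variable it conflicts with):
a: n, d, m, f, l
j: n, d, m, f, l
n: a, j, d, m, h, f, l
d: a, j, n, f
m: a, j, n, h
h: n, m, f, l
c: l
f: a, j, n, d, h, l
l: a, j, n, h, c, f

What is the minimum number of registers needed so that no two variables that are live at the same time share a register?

4

a, n, d, f pairwise conflict, so at least 4 registers are needed.
4 registers suffice: register 1 → {n, c}; register 2 → {m, f}; register 3 → {d, l}; register 4 → {a, j, h}. Every pair that conflicts lands in different registers.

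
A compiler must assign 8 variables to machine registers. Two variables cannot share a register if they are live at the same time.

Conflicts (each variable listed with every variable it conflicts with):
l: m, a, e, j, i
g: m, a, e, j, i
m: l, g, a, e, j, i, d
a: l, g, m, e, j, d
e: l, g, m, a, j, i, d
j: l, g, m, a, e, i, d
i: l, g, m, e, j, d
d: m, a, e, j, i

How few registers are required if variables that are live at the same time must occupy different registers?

m, e, j, i, d all conflict with each other, so at least 5 registers are needed.
5 registers suffice: register 1 → {m}; register 2 → {e}; register 3 → {j}; register 4 → {a, i}; register 5 → {l, g, d}. No two conflicting variables share a register.

5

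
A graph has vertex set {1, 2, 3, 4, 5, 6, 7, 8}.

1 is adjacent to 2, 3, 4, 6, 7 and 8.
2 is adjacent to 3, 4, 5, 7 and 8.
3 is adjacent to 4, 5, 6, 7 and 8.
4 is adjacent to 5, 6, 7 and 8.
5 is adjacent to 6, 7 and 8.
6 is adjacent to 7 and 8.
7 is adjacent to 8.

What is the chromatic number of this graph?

2, 3, 4, 5, 7, 8 form a clique, so at least 6 colors are needed.
6 colors suffice: color a → {8}; color b → {3}; color c → {7}; color d → {4}; color e → {2, 6}; color f → {1, 5}. Every edge joins two different colors.

6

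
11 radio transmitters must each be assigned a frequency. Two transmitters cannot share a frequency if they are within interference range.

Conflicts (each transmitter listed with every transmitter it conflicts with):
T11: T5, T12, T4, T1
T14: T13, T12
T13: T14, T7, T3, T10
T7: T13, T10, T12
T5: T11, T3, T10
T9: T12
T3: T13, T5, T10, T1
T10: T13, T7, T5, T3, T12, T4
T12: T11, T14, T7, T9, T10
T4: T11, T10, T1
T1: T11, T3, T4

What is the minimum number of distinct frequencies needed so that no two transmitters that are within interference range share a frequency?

3

T11, T4, T1 pairwise conflict, so at least 3 frequencies are needed.
Using 3 frequencies: T11=1, T14=1, T13=2, T7=3, T5=2, T9=1, T3=3, T10=1, T12=2, T4=3, T1=2. Each listed conflict is separated.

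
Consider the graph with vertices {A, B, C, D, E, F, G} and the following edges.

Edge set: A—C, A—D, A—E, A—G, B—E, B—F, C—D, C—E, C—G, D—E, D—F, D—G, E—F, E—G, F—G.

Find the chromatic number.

A, C, D, E, G are mutually adjacent (a clique of size 5), so at least 5 colors are needed.
5 colors suffice: color red → {E}; color blue → {B, D}; color green → {G}; color yellow → {A, F}; color purple → {C}. Every edge joins two different colors.

5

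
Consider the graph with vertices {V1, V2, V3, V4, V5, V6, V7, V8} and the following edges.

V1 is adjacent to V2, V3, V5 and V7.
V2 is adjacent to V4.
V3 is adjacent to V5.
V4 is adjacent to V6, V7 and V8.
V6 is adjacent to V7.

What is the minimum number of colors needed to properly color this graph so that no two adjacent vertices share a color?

V1, V3, V5 are pairwise adjacent, so at least 3 colors are needed.
3 colors suffice: V1=R, V2=B, V3=B, V4=R, V5=G, V6=G, V7=B, V8=B. No two adjacent vertices share a color.

3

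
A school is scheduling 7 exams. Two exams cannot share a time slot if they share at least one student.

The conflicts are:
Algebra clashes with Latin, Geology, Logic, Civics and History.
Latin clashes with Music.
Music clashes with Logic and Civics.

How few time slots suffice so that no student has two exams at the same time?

Music and Civics conflict, so at least 2 time slots are needed.
2 time slots suffice: time slot 1 → {Algebra, Music}; time slot 2 → {Latin, Geology, Logic, Civics, History}. Every pair that conflicts lands in different time slots.

2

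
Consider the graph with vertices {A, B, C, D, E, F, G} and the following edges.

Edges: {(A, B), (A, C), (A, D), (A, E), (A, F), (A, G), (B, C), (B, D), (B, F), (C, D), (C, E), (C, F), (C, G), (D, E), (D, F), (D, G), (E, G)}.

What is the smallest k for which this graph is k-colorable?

A, C, D, E, G are mutually adjacent (a clique of size 5), so at least 5 colors are needed.
One proper 5-coloring: A=red, B=yellow, C=green, D=blue, E=yellow, F=purple, G=purple. Every edge joins two different colors.

5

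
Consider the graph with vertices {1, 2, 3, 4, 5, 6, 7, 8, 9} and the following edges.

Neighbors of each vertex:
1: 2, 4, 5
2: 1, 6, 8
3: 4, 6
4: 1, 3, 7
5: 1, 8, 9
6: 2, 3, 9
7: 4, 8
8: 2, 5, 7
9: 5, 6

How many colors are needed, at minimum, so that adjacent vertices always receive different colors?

3

The cycle 1-2-8-7-4-1 has odd length 5, so it cannot be 2-colored; at least 3 colors are needed.
A valid assignment using 3 colors: 1=red, 2=blue, 3=green, 4=blue, 5=blue, 6=red, 7=green, 8=red, 9=green. Every edge joins two different colors.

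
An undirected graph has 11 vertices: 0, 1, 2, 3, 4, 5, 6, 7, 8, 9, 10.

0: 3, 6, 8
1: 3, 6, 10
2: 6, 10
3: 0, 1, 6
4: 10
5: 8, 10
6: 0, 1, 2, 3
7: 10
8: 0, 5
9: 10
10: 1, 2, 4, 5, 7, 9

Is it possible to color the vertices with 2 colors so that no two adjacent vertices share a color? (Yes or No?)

No

1, 3, 6 are pairwise adjacent, so at least 3 colors are needed.
So 2 colors are not enough.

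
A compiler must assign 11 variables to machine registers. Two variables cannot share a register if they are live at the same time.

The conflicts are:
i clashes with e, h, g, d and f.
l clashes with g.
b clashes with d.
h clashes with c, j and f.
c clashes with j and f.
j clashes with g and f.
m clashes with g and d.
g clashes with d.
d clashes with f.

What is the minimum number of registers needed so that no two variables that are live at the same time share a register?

4

h, c, j, f all conflict with each other, so at least 4 registers are needed.
Using 4 registers: i=1, l=1, e=2, b=1, h=3, c=4, j=1, m=1, g=2, d=3, f=2. Each listed conflict is separated.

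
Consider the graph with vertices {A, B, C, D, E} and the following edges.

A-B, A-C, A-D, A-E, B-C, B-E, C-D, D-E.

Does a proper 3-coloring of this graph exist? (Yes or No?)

Yes

The chromatic number is 3. A, C, D are mutually adjacent, so at least 3 colors are needed.
3 colors suffice: A=red, B=blue, C=green, D=blue, E=green.
That is already a proper 3-coloring.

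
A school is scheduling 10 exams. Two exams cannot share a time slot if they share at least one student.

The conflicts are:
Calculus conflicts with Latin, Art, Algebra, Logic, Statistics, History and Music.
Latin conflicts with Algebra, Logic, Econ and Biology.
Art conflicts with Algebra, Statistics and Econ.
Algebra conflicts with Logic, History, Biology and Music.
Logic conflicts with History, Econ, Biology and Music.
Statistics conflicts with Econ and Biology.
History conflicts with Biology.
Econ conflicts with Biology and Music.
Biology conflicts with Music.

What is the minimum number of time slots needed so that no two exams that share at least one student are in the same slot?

Algebra, Logic, History, Biology are mutually in conflict, so at least 4 time slots are needed.
4 time slots suffice: time slot 1 → {Calculus, Biology}; time slot 2 → {Algebra, Econ}; time slot 3 → {Logic, Statistics}; time slot 4 → {Latin, Art, History, Music}. Every pair that conflicts lands in different time slots.

4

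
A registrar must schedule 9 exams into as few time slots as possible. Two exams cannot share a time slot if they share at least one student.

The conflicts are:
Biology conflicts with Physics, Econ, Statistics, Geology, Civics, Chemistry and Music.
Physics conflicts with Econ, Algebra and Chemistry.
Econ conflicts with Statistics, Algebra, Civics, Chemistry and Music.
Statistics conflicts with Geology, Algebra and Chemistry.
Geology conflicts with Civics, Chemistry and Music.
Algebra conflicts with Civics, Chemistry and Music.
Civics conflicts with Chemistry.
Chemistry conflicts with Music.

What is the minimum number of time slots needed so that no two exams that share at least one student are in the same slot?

Econ, Algebra, Civics, Chemistry pairwise conflict, so at least 4 time slots are needed.
A valid assignment using 4 time slots: Biology=2, Physics=4, Econ=3, Statistics=4, Geology=3, Algebra=2, Civics=4, Chemistry=1, Music=4. No two conflicting exams share a time slot.

4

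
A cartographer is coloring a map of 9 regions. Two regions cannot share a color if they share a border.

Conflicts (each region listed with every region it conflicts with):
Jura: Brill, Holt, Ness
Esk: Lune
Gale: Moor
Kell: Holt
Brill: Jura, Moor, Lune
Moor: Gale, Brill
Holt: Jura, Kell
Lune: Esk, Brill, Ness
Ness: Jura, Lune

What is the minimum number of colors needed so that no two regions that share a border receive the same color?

2

Jura and Ness conflict, so at least 2 colors are needed.
2 colors suffice: Jura=2, Esk=1, Gale=1, Kell=2, Brill=1, Moor=2, Holt=1, Lune=2, Ness=1. No two conflicting regions share a color.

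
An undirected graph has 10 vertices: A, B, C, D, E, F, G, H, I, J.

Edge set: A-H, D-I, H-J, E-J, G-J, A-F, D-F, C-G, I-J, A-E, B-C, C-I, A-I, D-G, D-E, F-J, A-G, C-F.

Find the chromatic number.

C and F are adjacent, so at least 2 colors are needed.
2 colors suffice: A=red, B=blue, C=red, D=red, E=blue, F=blue, G=blue, H=blue, I=blue, J=red. Every edge joins two different colors.

2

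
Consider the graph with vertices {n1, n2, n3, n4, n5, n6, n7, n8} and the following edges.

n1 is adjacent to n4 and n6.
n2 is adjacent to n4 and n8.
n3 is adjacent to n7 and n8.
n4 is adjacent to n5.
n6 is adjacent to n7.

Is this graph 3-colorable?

The chromatic number is 3. The cycle n7-n6-n1-n4-n2-n8-n3-n7 has odd length 7, so it cannot be 2-colored; at least 3 colors are needed.
3 colors suffice: color 1 → {n4, n7, n8}; color 2 → {n2, n3, n5, n6}; color 3 → {n1}.
That is already a proper 3-coloring.

Yes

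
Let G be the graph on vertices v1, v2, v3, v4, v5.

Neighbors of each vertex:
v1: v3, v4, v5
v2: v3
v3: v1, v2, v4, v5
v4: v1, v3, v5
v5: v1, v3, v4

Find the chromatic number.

4

v1, v3, v4, v5 are pairwise adjacent (a clique of size 4), so at least 4 colors are needed.
4 colors suffice: v1=2, v2=2, v3=1, v4=3, v5=4. No two adjacent vertices share a color.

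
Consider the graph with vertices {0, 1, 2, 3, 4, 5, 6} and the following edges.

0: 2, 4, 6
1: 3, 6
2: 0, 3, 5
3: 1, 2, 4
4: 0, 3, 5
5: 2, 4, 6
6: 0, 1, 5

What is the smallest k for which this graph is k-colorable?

The cycle 0-6-1-3-2-0 has odd length 5, so it cannot be 2-colored; at least 3 colors are needed.
One proper 3-coloring: 0=red, 1=green, 2=blue, 3=red, 4=blue, 5=red, 6=blue. No two adjacent vertices share a color.

3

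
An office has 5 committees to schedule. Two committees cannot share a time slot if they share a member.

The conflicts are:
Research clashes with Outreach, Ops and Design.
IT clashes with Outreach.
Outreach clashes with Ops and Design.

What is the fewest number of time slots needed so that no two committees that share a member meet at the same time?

Research, Outreach, Ops are mutually in conflict, so at least 3 time slots are needed.
Using 3 time slots: Research=2, IT=2, Outreach=1, Ops=3, Design=3. Every pair that conflicts lands in different time slots.

3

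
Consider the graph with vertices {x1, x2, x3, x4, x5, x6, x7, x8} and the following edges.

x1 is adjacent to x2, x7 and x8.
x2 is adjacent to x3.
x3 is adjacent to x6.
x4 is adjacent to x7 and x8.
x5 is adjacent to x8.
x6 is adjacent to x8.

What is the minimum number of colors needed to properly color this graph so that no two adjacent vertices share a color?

3

The cycle x2-x1-x8-x6-x3-x2 has odd length 5, so it cannot be 2-colored; at least 3 colors are needed.
3 colors suffice: x1=2, x2=1, x3=3, x4=2, x5=2, x6=2, x7=1, x8=1. No two adjacent vertices share a color.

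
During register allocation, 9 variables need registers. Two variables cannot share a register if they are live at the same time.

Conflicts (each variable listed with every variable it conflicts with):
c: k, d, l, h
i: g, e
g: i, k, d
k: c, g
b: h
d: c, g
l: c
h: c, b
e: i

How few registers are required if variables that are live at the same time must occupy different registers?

2

i and g conflict, so at least 2 registers are needed.
2 registers suffice: register 1 → {c, g, b, e}; register 2 → {i, k, d, l, h}. No two conflicting variables share a register.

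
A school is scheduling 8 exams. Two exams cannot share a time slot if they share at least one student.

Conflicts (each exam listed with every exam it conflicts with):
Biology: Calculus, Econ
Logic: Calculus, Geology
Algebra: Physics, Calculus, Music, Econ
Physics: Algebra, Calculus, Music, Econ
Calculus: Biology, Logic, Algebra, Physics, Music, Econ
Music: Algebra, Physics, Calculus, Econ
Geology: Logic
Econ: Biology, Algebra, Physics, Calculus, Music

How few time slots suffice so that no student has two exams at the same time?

Algebra, Physics, Calculus, Music, Econ pairwise conflict, so at least 5 time slots are needed.
Using 5 time slots: Biology=3, Logic=2, Algebra=5, Physics=4, Calculus=1, Music=3, Geology=1, Econ=2. Every pair that conflicts lands in different time slots.

5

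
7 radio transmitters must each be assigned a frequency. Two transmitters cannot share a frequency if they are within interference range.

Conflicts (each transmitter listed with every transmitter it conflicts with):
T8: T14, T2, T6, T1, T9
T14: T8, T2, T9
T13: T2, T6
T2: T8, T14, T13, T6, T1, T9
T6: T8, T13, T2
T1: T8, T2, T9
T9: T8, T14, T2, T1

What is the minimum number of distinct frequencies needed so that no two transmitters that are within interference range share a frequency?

4

T8, T2, T1, T9 pairwise conflict, so at least 4 frequencies are needed.
4 frequencies suffice: T8=2, T14=4, T13=2, T2=1, T6=3, T1=4, T9=3. Each listed conflict is separated.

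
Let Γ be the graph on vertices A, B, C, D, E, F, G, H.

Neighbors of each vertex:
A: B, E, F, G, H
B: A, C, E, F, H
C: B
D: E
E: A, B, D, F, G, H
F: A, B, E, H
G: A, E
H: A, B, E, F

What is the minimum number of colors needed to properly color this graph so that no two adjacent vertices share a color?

A, B, E, F, H are mutually adjacent (a clique of size 5), so at least 5 colors are needed.
5 colors suffice: A=blue, B=green, C=red, D=blue, E=red, F=purple, G=green, H=yellow. Each edge has distinct colors on its endpoints.

5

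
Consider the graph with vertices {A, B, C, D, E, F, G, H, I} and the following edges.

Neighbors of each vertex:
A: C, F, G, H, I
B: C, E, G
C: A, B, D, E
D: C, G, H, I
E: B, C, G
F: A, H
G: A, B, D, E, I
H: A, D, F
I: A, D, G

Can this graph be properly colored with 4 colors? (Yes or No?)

The chromatic number is 3. B, C, E form a triangle, so at least 3 colors are needed.
One proper 3-coloring: A=red, B=red, C=blue, D=red, E=green, F=green, G=blue, H=blue, I=green.
Since 4 ≥ 3, a proper 4-coloring certainly exists.

Yes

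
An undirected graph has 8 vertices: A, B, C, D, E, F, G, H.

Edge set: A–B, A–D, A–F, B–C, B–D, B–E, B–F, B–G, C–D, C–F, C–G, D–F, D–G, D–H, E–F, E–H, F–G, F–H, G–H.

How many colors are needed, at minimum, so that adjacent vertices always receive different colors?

B, C, D, F, G are pairwise adjacent (a clique of size 5), so at least 5 colors are needed.
One proper 5-coloring: A=4, B=2, C=5, D=3, E=3, F=1, G=4, H=2. No two adjacent vertices share a color.

5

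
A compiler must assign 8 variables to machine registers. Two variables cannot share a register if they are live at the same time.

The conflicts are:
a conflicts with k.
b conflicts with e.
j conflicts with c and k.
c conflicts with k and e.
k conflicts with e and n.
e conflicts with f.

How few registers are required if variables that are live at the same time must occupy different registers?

3

j, c, k are mutually in conflict, so at least 3 registers are needed.
3 registers suffice: register 1 → {b, k, f}; register 2 → {a, j, e, n}; register 3 → {c}. No two conflicting variables share a register.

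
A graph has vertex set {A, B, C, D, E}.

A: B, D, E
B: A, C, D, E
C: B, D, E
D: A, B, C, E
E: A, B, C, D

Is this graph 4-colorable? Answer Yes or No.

Yes

The chromatic number is 4. A, B, D, E are mutually adjacent (a clique of size 4), so at least 4 colors are needed.
4 colors suffice: color 1 → {B}; color 2 → {E}; color 3 → {D}; color 4 → {A, C}.
That is already a proper 4-coloring.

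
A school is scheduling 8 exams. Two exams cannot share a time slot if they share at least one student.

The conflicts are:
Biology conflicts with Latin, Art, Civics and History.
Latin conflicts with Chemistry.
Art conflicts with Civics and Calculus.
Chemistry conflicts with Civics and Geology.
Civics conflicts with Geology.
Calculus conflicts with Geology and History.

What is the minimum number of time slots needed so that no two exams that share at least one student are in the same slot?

3

Chemistry, Civics, Geology pairwise conflict, so at least 3 time slots are needed.
Using 3 time slots: Biology=2, Latin=1, Art=3, Chemistry=2, Civics=1, Calculus=1, Geology=3, History=3. Each listed conflict is separated.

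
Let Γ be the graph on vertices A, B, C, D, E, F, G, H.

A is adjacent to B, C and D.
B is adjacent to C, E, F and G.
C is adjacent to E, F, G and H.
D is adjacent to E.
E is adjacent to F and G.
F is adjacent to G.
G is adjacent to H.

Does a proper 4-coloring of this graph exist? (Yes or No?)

No

B, C, E, F, G are pairwise adjacent (a clique of size 5), so at least 5 colors are needed.
So 4 colors are not enough.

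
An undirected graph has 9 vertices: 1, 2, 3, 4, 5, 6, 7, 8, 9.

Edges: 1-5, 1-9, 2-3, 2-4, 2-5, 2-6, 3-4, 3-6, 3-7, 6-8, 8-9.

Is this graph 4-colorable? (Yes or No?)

Yes

The chromatic number is 3. 2, 3, 4 form a triangle, so at least 3 colors are needed.
3 colors suffice: 1=red, 2=blue, 3=red, 4=green, 5=green, 6=green, 7=blue, 8=red, 9=blue.
Since 4 ≥ 3, a proper 4-coloring certainly exists.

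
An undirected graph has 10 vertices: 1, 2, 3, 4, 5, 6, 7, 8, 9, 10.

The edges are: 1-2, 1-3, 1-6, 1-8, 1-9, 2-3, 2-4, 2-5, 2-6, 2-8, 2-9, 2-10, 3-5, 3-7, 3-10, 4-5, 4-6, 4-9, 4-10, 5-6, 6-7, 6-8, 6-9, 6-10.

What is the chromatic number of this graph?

4

2, 4, 6, 10 form a clique, so at least 4 colors are needed.
4 colors suffice: color red → {2, 7}; color blue → {3, 6}; color green → {1, 4}; color yellow → {5, 8, 9, 10}. Each edge has distinct colors on its endpoints.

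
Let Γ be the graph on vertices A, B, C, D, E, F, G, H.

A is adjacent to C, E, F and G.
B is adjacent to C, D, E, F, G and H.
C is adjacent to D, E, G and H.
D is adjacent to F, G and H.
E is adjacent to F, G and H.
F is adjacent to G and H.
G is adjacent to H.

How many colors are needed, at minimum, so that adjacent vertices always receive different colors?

B, C, E, G, H form a clique, so at least 5 colors are needed.
5 colors suffice: color 1 → {G}; color 2 → {C, F}; color 3 → {D, E}; color 4 → {A, B}; color 5 → {H}. Every edge joins two different colors.

5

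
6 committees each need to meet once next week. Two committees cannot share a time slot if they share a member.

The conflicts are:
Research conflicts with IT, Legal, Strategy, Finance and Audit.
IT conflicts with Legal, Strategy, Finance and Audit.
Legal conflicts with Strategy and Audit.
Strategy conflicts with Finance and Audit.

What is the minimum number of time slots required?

Research, IT, Legal, Strategy, Audit are mutually in conflict, so at least 5 time slots are needed.
A valid assignment using 5 time slots: Research=3, IT=2, Legal=5, Strategy=1, Finance=4, Audit=4. Each listed conflict is separated.

5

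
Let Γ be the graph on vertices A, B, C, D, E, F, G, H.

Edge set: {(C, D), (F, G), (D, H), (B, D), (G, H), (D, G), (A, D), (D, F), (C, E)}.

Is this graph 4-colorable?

The chromatic number is 3. D, G, H are pairwise adjacent, so at least 3 colors are needed.
3 colors suffice: color 1 → {D, E}; color 2 → {A, B, C, G}; color 3 → {F, H}.
Since 4 ≥ 3, a proper 4-coloring certainly exists.

Yes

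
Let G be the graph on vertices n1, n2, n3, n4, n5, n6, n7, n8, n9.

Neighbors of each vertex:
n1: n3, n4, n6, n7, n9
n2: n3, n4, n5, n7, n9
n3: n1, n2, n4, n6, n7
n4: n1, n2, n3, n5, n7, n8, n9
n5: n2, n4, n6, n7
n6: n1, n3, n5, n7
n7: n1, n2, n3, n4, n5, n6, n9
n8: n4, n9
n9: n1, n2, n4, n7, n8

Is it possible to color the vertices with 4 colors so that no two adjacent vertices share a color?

Yes

The chromatic number is 4. n2, n4, n7, n9 are mutually adjacent (a clique of size 4), so at least 4 colors are needed.
4 colors suffice: color red → {n7, n8}; color blue → {n4, n6}; color green → {n3, n5, n9}; color yellow → {n1, n2}.
That is already a proper 4-coloring.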